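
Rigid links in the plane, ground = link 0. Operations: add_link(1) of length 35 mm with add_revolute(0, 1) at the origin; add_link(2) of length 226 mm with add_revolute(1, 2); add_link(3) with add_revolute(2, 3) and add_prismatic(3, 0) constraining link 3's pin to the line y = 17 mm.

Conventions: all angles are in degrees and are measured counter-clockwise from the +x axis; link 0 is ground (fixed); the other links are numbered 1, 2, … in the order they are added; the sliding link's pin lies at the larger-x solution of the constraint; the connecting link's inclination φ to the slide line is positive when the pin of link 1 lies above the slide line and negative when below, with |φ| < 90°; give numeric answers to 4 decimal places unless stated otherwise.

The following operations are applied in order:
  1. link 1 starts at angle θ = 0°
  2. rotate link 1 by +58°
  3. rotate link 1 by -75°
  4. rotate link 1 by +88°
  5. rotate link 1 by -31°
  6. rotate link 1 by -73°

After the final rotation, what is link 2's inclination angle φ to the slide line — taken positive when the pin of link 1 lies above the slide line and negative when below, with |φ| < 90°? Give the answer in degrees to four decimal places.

geometry: r = 35 mm, L = 226 mm, e = 17 mm; θ starts at 0°
rotate link 1 by +58°: θ ← 0° +58° = 58°
rotate link 1 by -75°: θ ← 58° -75° = -17°
rotate link 1 by +88°: θ ← -17° +88° = 71°
rotate link 1 by -31°: θ ← 71° -31° = 40°
rotate link 1 by -73°: θ ← 40° -73° = -33°
h = r sin θ − e = -19.062366 − 17 = -36.062366
sin φ = h / L = -36.062366 / 226 = -0.15956799
φ = arcsin(-0.15956799) = -9.181822°

-9.1818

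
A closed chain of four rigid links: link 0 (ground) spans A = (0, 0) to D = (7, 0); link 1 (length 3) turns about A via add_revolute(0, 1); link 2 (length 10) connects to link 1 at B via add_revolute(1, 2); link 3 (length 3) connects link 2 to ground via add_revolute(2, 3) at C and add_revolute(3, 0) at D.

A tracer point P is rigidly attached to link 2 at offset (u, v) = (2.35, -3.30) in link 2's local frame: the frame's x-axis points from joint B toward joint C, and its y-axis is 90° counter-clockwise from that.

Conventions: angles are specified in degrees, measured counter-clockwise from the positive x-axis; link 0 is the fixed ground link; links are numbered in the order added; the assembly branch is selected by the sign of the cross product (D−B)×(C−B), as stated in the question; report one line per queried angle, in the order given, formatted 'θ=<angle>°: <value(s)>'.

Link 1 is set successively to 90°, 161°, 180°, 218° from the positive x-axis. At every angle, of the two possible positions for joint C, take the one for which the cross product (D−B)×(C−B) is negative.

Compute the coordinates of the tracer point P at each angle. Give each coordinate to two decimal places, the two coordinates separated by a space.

A=(0,0), D=(7.00,0)
θ=90°: B = A + 3.00·(cos90°, sin90°) = (0.0000, 3.0000)
θ=90°: |BD| = 7.6158
θ=90°: circle(B,10.00) ∩ circle(D,3.00): a=9.7823, h=2.0751
θ=90°:   candidates: C₊=(9.8088,1.0539) cross=15.803; C₋=(8.1740,-2.7608) cross=-15.803
θ=90°:   branch - wants cross < 0 → take C=(8.1740,-2.7608) (cross=-15.803)
θ=90°: ex = (C−B)/|BC| = (0.8174,-0.5761); ey = (0.5761,0.8174)
θ=90°: P = B + 2.35·ex + -3.30·ey = (0.0198,-1.0512)
θ=161°: B = A + 3.00·(cos161°, sin161°) = (-2.8366, 0.9767)
θ=161°: |BD| = 9.8849
θ=161°: circle(B,10.00) ∩ circle(D,3.00): a=9.5454, h=2.9807
θ=161°:   candidates: C₊=(6.9567,2.9997) cross=29.464; C₋=(6.3676,-2.9326) cross=-29.464
θ=161°:   branch - wants cross < 0 → take C=(6.3676,-2.9326) (cross=-29.464)
θ=161°: ex = (C−B)/|BC| = (0.9204,-0.3909); ey = (0.3909,0.9204)
θ=161°: P = B + 2.35·ex + -3.30·ey = (-1.9636,-2.9794)
θ=180°: B = A + 3.00·(cos180°, sin180°) = (-3.0000, 0.0000)
θ=180°: |BD| = 10.0000
θ=180°: circle(B,10.00) ∩ circle(D,3.00): a=9.5500, h=2.9661
θ=180°:   candidates: C₊=(6.5500,2.9661) cross=29.661; C₋=(6.5500,-2.9661) cross=-29.661
θ=180°:   branch - wants cross < 0 → take C=(6.5500,-2.9661) (cross=-29.661)
θ=180°: ex = (C−B)/|BC| = (0.9550,-0.2966); ey = (0.2966,0.9550)
θ=180°: P = B + 2.35·ex + -3.30·ey = (-1.7345,-3.8485)
θ=218°: B = A + 3.00·(cos218°, sin218°) = (-2.3640, -1.8470)
θ=218°: |BD| = 9.5444
θ=218°: circle(B,10.00) ∩ circle(D,3.00): a=9.5394, h=3.0000
θ=218°:   candidates: C₊=(6.4145,2.9423) cross=28.633; C₋=(7.5756,-2.9443) cross=-28.633
θ=218°:   branch - wants cross < 0 → take C=(7.5756,-2.9443) (cross=-28.633)
θ=218°: ex = (C−B)/|BC| = (0.9940,-0.1097); ey = (0.1097,0.9940)
θ=218°: P = B + 2.35·ex + -3.30·ey = (-0.3903,-5.3849)

θ=90°: 0.02 -1.05
θ=161°: -1.96 -2.98
θ=180°: -1.73 -3.85
θ=218°: -0.39 -5.38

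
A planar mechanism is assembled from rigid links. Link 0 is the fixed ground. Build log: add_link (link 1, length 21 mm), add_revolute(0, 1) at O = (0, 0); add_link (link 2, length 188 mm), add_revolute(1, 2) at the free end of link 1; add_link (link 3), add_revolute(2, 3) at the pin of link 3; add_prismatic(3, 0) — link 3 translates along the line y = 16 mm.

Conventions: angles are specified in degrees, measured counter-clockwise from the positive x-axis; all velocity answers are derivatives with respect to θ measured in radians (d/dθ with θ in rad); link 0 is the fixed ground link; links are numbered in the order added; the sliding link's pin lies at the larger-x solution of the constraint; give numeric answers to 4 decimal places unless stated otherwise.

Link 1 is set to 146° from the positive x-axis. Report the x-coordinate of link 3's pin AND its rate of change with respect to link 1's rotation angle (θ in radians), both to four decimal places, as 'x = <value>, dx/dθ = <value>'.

geometry: r = 21 mm, L = 188 mm, e = 16 mm
crank pin P = (r cos θ, r sin θ) = (-17.409789, 11.743051)
h = r sin θ − e = 11.743051 − 16 = -4.256949
x = r cos θ + √(L² − h²) = -17.409789 + 187.951798 = 170.542009
dx/dθ = −r sin θ − h·r cos θ/√(L² − h²) (θ in radians; h = -4.256949) = -12.137368

x = 170.5420, dx/dθ = -12.1374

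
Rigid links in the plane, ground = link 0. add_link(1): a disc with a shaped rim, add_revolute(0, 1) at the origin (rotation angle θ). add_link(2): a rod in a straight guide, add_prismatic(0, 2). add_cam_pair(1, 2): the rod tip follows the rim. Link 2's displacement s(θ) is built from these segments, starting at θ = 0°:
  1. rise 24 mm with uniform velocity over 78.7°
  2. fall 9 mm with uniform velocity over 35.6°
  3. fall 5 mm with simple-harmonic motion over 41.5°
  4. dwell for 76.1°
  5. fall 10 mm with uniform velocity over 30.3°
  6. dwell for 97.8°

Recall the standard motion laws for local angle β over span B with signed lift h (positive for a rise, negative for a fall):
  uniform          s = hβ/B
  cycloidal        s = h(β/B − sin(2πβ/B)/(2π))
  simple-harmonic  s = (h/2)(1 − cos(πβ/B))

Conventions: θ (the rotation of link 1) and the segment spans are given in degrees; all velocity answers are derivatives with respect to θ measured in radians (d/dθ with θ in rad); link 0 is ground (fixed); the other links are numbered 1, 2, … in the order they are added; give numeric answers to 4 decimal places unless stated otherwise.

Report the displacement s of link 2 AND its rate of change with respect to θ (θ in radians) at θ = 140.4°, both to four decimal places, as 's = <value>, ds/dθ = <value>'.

segment 1 (0° to 78.7°, uniform, h = 24) is passed completely: s = 0.0000 + (24) = 24.0000
segment 2 (78.7° to 114.3°, uniform, h = -9) is passed completely: s = 24.0000 + (-9) = 15.0000
θ = 140.4° falls in segment 3 (114.3° to 155.8°, simple-harmonic, h = -5): β = 140.4 − 114.3 = 26.1°, B = 41.5°; Δs = -5/2·(1 − cos(π·0.6289)) = -3.4850; s = 15.0000 − 3.4850 = 11.5150
velocity in seg [114.3°–155.8°] (simple-harmonic), θ in radians: β = 26.1° = 0.4555 rad, B = 41.5° = 0.7243 rad; ds/dθ = (πh/(2B)) sin(πβ/B) = (π·(-5)/(2·0.7243)) sin(π·0.6289) = -9.966168 mm/rad

s = 11.5150, ds/dθ = -9.9662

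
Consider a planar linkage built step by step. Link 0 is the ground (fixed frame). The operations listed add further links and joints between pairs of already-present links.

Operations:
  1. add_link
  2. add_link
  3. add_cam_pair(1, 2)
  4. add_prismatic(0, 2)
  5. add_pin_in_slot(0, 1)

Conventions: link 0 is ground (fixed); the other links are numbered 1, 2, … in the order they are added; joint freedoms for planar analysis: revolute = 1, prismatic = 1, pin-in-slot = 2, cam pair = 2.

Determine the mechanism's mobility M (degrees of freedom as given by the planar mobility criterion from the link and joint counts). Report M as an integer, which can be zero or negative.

ground; <1,0,0>
#1 <2,0,0>
#2 <3,0,0>
C:1↔2 J2 <3,0,1>
P:0↔2 J1 <3,1,1>
PS:0↔1 J2 <3,1,2>
3×2 − 2×1 − 1×2 = 2

M = 2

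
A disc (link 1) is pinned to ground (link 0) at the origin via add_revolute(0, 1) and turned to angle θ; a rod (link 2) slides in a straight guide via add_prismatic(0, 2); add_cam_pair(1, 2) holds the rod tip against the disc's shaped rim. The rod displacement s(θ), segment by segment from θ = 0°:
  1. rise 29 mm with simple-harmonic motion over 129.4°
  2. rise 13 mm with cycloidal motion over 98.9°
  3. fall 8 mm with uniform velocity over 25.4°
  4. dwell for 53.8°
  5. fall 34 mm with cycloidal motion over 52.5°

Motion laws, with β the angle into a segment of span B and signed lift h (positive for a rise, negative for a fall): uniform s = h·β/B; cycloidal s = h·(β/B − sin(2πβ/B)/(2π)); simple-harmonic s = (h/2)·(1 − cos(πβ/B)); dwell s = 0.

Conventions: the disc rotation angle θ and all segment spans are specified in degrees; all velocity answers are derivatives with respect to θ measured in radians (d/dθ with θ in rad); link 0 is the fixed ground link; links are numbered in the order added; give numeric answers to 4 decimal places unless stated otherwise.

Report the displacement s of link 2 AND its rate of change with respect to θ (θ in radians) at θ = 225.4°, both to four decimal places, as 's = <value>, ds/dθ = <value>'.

segment 1 (0° to 129.4°, simple-harmonic, h = 29) is passed completely: s = 0.0000 + (29) = 29.0000
θ = 225.4° falls in segment 2 (129.4° to 228.3°, cycloidal, h = 13): β = 225.4 − 129.4 = 96°, B = 98.9°; Δs = 13·(0.9707 − sin(2π·0.9707)/(2π)) = 12.9978; s = 29.0000 + 12.9978 = 41.9978
velocity in seg [129.4°–228.3°] (cycloidal), θ in radians: β = 96° = 1.6755 rad, B = 98.9° = 1.7261 rad; ds/dθ = (h/B)(1 − cos(2πβ/B)) = (13/1.7261)(1 − cos(2π·0.9707)) = 0.127460 mm/rad

s = 41.9978, ds/dθ = 0.1275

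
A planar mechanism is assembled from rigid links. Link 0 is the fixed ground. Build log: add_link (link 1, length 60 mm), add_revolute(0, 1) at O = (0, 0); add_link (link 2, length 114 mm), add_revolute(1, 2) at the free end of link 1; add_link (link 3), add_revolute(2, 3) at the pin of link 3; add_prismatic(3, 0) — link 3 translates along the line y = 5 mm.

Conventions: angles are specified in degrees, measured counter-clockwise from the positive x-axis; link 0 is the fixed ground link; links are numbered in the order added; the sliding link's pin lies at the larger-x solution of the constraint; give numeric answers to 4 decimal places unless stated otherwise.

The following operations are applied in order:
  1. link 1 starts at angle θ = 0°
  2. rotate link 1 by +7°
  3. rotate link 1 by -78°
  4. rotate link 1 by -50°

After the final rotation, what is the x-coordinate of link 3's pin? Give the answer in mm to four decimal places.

geometry: r = 60 mm, L = 114 mm, e = 5 mm; θ starts at 0°
rotate link 1 by +7°: θ ← 0° +7° = 7°
rotate link 1 by -78°: θ ← 7° -78° = -71°
rotate link 1 by -50°: θ ← -71° -50° = -121°
crank pin P = (r cos θ, r sin θ) = (-30.902284, -51.430038)
h = r sin θ − e = -51.430038 − 5 = -56.430038
x = r cos θ + √(L² − h²) = -30.902284 + 99.053777 = 68.151493

68.1515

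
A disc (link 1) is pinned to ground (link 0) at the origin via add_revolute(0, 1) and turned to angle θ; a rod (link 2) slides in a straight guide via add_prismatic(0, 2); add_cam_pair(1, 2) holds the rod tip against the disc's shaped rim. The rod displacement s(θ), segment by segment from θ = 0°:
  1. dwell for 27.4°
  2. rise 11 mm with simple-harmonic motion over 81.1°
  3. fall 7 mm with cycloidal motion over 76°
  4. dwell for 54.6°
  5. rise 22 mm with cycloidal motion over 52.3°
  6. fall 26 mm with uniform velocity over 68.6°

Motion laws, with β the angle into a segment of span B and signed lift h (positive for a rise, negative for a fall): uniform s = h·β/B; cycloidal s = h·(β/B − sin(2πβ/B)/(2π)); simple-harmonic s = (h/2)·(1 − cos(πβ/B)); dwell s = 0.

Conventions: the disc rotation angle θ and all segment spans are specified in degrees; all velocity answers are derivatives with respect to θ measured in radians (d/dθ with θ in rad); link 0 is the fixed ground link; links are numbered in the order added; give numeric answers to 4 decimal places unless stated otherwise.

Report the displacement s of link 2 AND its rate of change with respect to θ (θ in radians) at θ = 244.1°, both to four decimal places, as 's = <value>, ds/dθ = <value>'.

segment 1 (0° to 27.4°, dwell): s unchanged at 0.0000
segment 2 (27.4° to 108.5°, simple-harmonic, h = 11) is passed completely: s = 0.0000 + (11) = 11.0000
segment 3 (108.5° to 184.5°, cycloidal, h = -7) is passed completely: s = 11.0000 + (-7) = 4.0000
segment 4 (184.5° to 239.1°, dwell): s unchanged at 4.0000
θ = 244.1° falls in segment 5 (239.1° to 291.4°, cycloidal, h = 22): β = 244.1 − 239.1 = 5°, B = 52.3°; Δs = 22·(0.0956 − sin(2π·0.0956)/(2π)) = 0.1242; s = 4.0000 + 0.1242 = 4.1242
velocity in seg [239.1°–291.4°] (cycloidal), θ in radians: β = 5° = 0.0873 rad, B = 52.3° = 0.9128 rad; ds/dθ = (h/B)(1 − cos(2πβ/B)) = (22/0.9128)(1 − cos(2π·0.0956)) = 4.219022 mm/rad

s = 4.1242, ds/dθ = 4.2190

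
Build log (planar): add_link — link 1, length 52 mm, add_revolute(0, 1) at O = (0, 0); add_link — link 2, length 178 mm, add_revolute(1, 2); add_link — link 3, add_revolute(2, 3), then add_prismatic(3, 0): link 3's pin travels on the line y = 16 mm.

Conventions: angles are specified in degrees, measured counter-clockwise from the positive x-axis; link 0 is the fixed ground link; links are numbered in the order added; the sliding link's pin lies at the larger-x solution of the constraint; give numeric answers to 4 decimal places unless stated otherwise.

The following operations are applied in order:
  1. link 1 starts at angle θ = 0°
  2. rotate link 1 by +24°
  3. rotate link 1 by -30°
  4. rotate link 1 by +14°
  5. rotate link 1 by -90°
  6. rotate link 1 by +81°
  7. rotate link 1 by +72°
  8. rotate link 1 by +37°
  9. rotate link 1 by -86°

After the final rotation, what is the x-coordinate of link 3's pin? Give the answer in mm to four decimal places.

geometry: r = 52 mm, L = 178 mm, e = 16 mm; θ starts at 0°
rotate link 1 by +24°: θ ← 0° +24° = 24°
rotate link 1 by -30°: θ ← 24° -30° = -6°
rotate link 1 by +14°: θ ← -6° +14° = 8°
rotate link 1 by -90°: θ ← 8° -90° = -82°
rotate link 1 by +81°: θ ← -82° +81° = -1°
rotate link 1 by +72°: θ ← -1° +72° = 71°
rotate link 1 by +37°: θ ← 71° +37° = 108°
rotate link 1 by -86°: θ ← 108° -86° = 22°
crank pin P = (r cos θ, r sin θ) = (48.213560, 19.479543)
h = r sin θ − e = 19.479543 − 16 = 3.479543
x = r cos θ + √(L² − h²) = 48.213560 + 177.965988 = 226.179548

226.1795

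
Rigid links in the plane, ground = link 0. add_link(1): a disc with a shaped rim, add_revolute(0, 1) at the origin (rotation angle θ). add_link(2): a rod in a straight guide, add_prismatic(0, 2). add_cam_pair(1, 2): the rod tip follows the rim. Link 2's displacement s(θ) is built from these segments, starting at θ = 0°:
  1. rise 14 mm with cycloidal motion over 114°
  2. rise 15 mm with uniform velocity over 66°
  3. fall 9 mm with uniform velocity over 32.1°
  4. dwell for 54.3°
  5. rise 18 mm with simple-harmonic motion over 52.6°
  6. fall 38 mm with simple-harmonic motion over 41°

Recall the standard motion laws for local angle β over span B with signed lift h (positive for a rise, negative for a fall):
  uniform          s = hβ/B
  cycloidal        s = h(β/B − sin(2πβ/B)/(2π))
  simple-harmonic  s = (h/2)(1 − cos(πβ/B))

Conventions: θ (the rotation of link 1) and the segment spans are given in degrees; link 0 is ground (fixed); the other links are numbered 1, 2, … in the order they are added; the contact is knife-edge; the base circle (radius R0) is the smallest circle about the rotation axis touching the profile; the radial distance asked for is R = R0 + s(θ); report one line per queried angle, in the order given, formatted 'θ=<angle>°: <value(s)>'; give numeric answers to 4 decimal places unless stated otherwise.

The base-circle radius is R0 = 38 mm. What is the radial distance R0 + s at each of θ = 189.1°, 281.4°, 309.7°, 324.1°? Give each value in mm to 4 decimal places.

segment 1 (0° to 114°, cycloidal, h = 14) is passed completely: s = 0.0000 + (14) = 14.0000
segment 2 (114° to 180°, uniform, h = 15) is passed completely: s = 14.0000 + (15) = 29.0000
θ = 189.1° falls in segment 3 (180° to 212.1°, uniform, h = -9): β = 189.1 − 180 = 9.1°, B = 32.1°; Δs = -9·9.1/32.1 = -2.5514; s = 29.0000 − 2.5514 = 26.4486
segment 3 (180° to 212.1°, uniform, h = -9) is passed completely: s = 29.0000 + (-9) = 20.0000
segment 4 (212.1° to 266.4°, dwell): s unchanged at 20.0000
θ = 281.4° falls in segment 5 (266.4° to 319°, simple-harmonic, h = 18): β = 281.4 − 266.4 = 15°, B = 52.6°; Δs = 18/2·(1 − cos(π·0.2852)) = 3.3766; s = 20.0000 + 3.3766 = 23.3766
θ = 309.7° falls in segment 5 (266.4° to 319°, simple-harmonic, h = 18): β = 309.7 − 266.4 = 43.3°, B = 52.6°; Δs = 18/2·(1 − cos(π·0.8232)) = 16.6470; s = 20.0000 + 16.6470 = 36.6470
segment 5 (266.4° to 319°, simple-harmonic, h = 18) is passed completely: s = 20.0000 + (18) = 38.0000
θ = 324.1° falls in segment 6 (319° to 360°, simple-harmonic, h = -38): β = 324.1 − 319 = 5.1°, B = 41°; Δs = -38/2·(1 − cos(π·0.1244)) = -1.4324; s = 38.0000 − 1.4324 = 36.5676
θ=189.1°: R = R0 + s = 38 + 26.4486 = 64.4486
θ=281.4°: R = R0 + s = 38 + 23.3766 = 61.3766
θ=309.7°: R = R0 + s = 38 + 36.6470 = 74.6470
θ=324.1°: R = R0 + s = 38 + 36.5676 = 74.5676

θ=189.1°: 64.4486
θ=281.4°: 61.3766
θ=309.7°: 74.6470
θ=324.1°: 74.5676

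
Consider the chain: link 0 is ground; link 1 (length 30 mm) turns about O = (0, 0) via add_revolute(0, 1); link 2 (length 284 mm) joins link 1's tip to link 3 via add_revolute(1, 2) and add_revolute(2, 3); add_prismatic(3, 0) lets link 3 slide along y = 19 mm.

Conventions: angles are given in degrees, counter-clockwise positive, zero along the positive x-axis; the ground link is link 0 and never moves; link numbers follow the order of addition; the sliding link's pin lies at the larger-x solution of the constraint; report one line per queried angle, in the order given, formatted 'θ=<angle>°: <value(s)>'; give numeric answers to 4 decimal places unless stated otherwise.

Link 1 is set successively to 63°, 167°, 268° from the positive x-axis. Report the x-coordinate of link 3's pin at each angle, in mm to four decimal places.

geometry: r = 30 mm, L = 284 mm, e = 19 mm
θ=63°: crank pin P = (r cos θ, r sin θ) = (13.619715, 26.730196)
θ=63°: h = r sin θ − e = 26.730196 − 19 = 7.730196
θ=63°: x = r cos θ + √(L² − h²) = 13.619715 + 283.894776 = 297.514491
θ=167°: crank pin P = (r cos θ, r sin θ) = (-29.231102, 6.748532)
θ=167°: h = r sin θ − e = 6.748532 − 19 = -12.251468
θ=167°: x = r cos θ + √(L² − h²) = -29.231102 + 283.735619 = 254.504517
θ=268°: crank pin P = (r cos θ, r sin θ) = (-1.046985, -29.981725)
θ=268°: h = r sin θ − e = -29.981725 − 19 = -48.981725
θ=268°: x = r cos θ + √(L² − h²) = -1.046985 + 279.744152 = 278.697167

θ=63°: 297.5145
θ=167°: 254.5045
θ=268°: 278.6972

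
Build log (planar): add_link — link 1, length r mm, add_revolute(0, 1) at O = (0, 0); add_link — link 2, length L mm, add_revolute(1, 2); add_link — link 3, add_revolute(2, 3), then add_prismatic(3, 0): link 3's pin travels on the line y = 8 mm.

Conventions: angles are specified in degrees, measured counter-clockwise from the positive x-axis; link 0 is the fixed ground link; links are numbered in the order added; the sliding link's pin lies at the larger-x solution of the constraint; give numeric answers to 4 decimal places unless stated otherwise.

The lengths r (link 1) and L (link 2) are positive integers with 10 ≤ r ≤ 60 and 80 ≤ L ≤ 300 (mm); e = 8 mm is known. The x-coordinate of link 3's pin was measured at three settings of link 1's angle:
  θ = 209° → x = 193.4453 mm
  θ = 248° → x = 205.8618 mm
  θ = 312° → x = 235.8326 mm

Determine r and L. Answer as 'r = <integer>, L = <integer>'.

constraint per measurement: (x − r cos θ)² + (r sin θ − e)² = L²
subtracting the θ₁ and θ₂ equations cancels the r² and L² terms:
r = (x₁² − x₂²) / (2[(x₁cos θ₁ + e sin θ₁) − (x₂cos θ₂ + e sin θ₂)]) = 28.0002 → r = 28
L² = (x₁ − r cos θ₁)² + (r sin θ₁ − e)² = 47960.9788 → L = 219.0000 → L = 219
check at θ₃=312°: x = 235.8326 (printed 235.8326) ✓

r = 28, L = 219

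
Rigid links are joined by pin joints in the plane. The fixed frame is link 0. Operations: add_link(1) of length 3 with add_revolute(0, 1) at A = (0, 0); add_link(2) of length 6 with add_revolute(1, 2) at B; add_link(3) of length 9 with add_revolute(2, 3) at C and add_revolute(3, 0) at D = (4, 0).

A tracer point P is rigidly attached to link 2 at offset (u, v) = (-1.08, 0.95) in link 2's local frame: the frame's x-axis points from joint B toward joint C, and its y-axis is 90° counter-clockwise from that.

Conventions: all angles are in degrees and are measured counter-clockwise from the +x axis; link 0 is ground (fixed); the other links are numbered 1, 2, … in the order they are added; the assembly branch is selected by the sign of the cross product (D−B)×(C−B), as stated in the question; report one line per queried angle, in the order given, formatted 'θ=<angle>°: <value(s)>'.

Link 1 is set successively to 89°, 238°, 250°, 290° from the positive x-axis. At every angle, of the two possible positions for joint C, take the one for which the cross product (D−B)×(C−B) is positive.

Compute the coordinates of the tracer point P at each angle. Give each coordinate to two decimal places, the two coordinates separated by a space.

A=(0,0), D=(4.00,0)
θ=89°: B = A + 3.00·(cos89°, sin89°) = (0.0524, 2.9995)
θ=89°: |BD| = 4.9579
θ=89°: circle(B,6.00) ∩ circle(D,9.00): a=-2.0592, h=5.6356
θ=89°:   candidates: C₊=(1.8223,8.7326) cross=27.941; C₋=(-4.9968,-0.2418) cross=-27.941
θ=89°:   branch + wants cross > 0 → take C=(1.8223,8.7326) (cross=27.941)
θ=89°: ex = (C−B)/|BC| = (0.2950,0.9555); ey = (-0.9555,0.2950)
θ=89°: P = B + -1.08·ex + 0.95·ey = (-1.1740,2.2478)
θ=238°: B = A + 3.00·(cos238°, sin238°) = (-1.5898, -2.5441)
θ=238°: |BD| = 6.1415
θ=238°: circle(B,6.00) ∩ circle(D,9.00): a=-0.5928, h=5.9706
θ=238°:   candidates: C₊=(-4.6027,2.6445) cross=36.669; C₋=(0.3440,-8.2240) cross=-36.669
θ=238°:   branch + wants cross > 0 → take C=(-4.6027,2.6445) (cross=36.669)
θ=238°: ex = (C−B)/|BC| = (-0.5022,0.8648); ey = (-0.8648,-0.5022)
θ=238°: P = B + -1.08·ex + 0.95·ey = (-1.8690,-3.9552)
θ=250°: B = A + 3.00·(cos250°, sin250°) = (-1.0261, -2.8191)
θ=250°: |BD| = 5.7627
θ=250°: circle(B,6.00) ∩ circle(D,9.00): a=-1.0231, h=5.9121
θ=250°:   candidates: C₊=(-4.8106,1.8368) cross=34.070; C₋=(0.9738,-8.4760) cross=-34.070
θ=250°:   branch + wants cross > 0 → take C=(-4.8106,1.8368) (cross=34.070)
θ=250°: ex = (C−B)/|BC| = (-0.6308,0.7760); ey = (-0.7760,-0.6308)
θ=250°: P = B + -1.08·ex + 0.95·ey = (-1.0820,-4.2564)
θ=290°: B = A + 3.00·(cos290°, sin290°) = (1.0261, -2.8191)
θ=290°: |BD| = 4.0977
θ=290°: circle(B,6.00) ∩ circle(D,9.00): a=-3.4420, h=4.9146
θ=290°:   candidates: C₊=(-4.8530,-1.6202) cross=20.139; C₋=(1.9091,-8.7537) cross=-20.139
θ=290°:   branch + wants cross > 0 → take C=(-4.8530,-1.6202) (cross=20.139)
θ=290°: ex = (C−B)/|BC| = (-0.9798,0.1998); ey = (-0.1998,-0.9798)
θ=290°: P = B + -1.08·ex + 0.95·ey = (1.8945,-3.9657)

θ=89°: -1.17 2.25
θ=238°: -1.87 -3.96
θ=250°: -1.08 -4.26
θ=290°: 1.89 -3.97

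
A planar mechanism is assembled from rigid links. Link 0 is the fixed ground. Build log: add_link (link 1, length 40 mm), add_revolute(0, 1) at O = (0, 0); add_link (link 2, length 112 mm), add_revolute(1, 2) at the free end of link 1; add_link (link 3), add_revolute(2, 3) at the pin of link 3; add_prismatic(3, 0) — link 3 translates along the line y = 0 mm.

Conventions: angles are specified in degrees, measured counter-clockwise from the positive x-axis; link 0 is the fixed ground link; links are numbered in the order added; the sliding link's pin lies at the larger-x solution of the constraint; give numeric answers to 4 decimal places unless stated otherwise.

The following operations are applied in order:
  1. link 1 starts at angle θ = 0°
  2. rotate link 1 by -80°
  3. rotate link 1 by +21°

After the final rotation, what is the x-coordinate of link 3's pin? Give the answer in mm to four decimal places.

geometry: r = 40 mm, L = 112 mm, e = 0 mm; θ starts at 0°
rotate link 1 by -80°: θ ← 0° -80° = -80°
rotate link 1 by +21°: θ ← -80° +21° = -59°
crank pin P = (r cos θ, r sin θ) = (20.601523, -34.286692)
h = r sin θ − e = -34.286692 − 0 = -34.286692
x = r cos θ + √(L² − h²) = 20.601523 + 106.622806 = 127.224329

127.2243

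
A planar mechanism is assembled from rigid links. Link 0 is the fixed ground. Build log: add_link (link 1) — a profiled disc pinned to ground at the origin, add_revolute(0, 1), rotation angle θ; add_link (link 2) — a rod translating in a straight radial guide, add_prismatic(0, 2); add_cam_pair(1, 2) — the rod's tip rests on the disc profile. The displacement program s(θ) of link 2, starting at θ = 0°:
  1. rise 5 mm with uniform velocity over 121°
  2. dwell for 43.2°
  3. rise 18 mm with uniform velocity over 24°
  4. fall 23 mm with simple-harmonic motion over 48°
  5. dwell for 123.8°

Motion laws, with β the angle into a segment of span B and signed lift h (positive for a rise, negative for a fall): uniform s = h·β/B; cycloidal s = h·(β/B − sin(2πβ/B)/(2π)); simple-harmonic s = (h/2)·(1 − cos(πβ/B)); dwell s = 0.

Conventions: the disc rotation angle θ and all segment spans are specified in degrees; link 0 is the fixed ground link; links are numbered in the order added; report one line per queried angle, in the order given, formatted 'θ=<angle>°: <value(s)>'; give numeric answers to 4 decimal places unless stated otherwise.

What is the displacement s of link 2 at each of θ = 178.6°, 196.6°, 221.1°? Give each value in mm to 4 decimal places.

seg 1 [0°–121°] uniform, h=5: full span → s += 5 → s = 5.0000
seg 2 [121°–164.2°] dwell: s stays 5.0000
seg 3 [164.2°–188.2°] uniform, h=18: θ=178.6° here. β=14.4, B=24. 18·14.4/24 = 10.8000 → s = 15.8000
seg 3 [164.2°–188.2°] uniform, h=18: full span → s += 18 → s = 23.0000
seg 4 [188.2°–236.2°] simple-harmonic, h=-23: θ=196.6° here. β=8.4, B=48. -23/2·(1 − cos(π·0.1750)) = -1.6946 → s = 21.3054
seg 4 [188.2°–236.2°] simple-harmonic, h=-23: θ=221.1° here. β=32.9, B=48. -23/2·(1 − cos(π·0.6854)) = -17.8263 → s = 5.1737

θ=178.6°: 15.8000
θ=196.6°: 21.3054
θ=221.1°: 5.1737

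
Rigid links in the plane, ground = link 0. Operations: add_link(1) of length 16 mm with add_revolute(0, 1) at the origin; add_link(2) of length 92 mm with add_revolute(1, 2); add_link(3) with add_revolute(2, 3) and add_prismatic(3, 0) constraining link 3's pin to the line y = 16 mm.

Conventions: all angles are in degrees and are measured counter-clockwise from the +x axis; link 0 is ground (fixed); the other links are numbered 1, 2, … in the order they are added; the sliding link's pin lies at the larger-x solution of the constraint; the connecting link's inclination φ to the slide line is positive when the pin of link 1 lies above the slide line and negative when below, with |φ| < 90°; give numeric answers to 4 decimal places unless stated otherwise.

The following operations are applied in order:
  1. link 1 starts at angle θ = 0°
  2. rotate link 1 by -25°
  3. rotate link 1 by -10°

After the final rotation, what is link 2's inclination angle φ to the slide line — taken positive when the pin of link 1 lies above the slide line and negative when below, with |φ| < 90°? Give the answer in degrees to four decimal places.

geometry: r = 16 mm, L = 92 mm, e = 16 mm; θ starts at 0°
rotate link 1 by -25°: θ ← 0° -25° = -25°
rotate link 1 by -10°: θ ← -25° -10° = -35°
h = r sin θ − e = -9.177223 − 16 = -25.177223
sin φ = h / L = -25.177223 / 92 = -0.27366547
φ = arcsin(-0.27366547) = -15.882501°

-15.8825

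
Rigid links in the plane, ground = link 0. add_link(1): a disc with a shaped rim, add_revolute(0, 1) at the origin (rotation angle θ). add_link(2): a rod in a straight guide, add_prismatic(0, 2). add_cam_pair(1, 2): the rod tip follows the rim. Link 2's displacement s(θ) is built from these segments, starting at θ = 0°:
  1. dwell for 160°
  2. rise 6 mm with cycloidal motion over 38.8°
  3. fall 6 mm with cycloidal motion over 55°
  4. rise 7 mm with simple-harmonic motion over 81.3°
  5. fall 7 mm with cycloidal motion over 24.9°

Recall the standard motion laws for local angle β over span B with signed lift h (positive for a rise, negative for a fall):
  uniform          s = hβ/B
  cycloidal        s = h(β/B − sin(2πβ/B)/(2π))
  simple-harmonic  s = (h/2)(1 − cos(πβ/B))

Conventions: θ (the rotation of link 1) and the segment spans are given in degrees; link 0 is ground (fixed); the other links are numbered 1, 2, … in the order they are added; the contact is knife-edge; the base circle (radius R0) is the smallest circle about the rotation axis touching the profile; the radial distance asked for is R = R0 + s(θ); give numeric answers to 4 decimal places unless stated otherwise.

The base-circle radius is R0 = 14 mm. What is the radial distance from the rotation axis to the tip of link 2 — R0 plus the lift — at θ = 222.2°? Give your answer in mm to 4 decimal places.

segment 1 (0° to 160°, dwell): s unchanged at 0.0000
segment 2 (160° to 198.8°, cycloidal, h = 6) is passed completely: s = 0.0000 + (6) = 6.0000
θ = 222.2° falls in segment 3 (198.8° to 253.8°, cycloidal, h = -6): β = 222.2 − 198.8 = 23.4°, B = 55°; Δs = -6·(0.4255 − sin(2π·0.4255)/(2π)) = -2.1216; s = 6.0000 − 2.1216 = 3.8784
R = R0 + s = 14 + 3.8784 = 17.8784

17.8784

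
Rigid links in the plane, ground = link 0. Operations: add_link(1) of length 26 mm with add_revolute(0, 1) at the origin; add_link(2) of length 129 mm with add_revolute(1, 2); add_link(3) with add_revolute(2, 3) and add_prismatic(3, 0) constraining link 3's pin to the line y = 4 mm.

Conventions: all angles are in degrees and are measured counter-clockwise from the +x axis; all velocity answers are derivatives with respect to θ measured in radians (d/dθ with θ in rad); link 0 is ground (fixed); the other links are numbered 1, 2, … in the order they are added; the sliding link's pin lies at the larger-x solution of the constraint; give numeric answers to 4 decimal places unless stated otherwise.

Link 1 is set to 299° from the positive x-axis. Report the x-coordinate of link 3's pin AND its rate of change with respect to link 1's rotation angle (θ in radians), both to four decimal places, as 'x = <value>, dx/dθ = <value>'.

geometry: r = 26 mm, L = 129 mm, e = 4 mm
crank pin P = (r cos θ, r sin θ) = (12.605050, -22.740112)
h = r sin θ − e = -22.740112 − 4 = -26.740112
x = r cos θ + √(L² − h²) = 12.605050 + 126.198124 = 138.803174
dx/dθ = −r sin θ − h·r cos θ/√(L² − h²) (θ in radians; h = -26.740112) = 25.410996

x = 138.8032, dx/dθ = 25.4110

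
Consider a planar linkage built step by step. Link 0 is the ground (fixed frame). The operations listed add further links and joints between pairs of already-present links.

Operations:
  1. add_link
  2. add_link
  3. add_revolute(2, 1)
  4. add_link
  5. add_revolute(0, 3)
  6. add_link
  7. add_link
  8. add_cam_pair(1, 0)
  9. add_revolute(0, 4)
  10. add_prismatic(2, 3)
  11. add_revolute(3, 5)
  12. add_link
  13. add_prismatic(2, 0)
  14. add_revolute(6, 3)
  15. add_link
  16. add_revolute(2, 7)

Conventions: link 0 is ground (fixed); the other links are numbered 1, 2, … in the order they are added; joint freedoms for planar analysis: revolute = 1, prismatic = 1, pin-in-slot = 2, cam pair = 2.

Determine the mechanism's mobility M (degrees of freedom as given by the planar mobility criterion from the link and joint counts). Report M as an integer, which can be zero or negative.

L=1 J1=0 J2=0
add link → L=2 J1=0 J2=0
add link → L=3 J1=0 J2=0
R@2,1 dof=1 J1 → L=3 J1=1 J2=0
add link → L=4 J1=1 J2=0
R@0,3 dof=1 J1 → L=4 J1=2 J2=0
add link → L=5 J1=2 J2=0
add link → L=6 J1=2 J2=0
C@1,0 dof=2 J2 → L=6 J1=2 J2=1
R@0,4 dof=1 J1 → L=6 J1=3 J2=1
P@2,3 dof=1 J1 → L=6 J1=4 J2=1
R@3,5 dof=1 J1 → L=6 J1=5 J2=1
add link → L=7 J1=5 J2=1
P@2,0 dof=1 J1 → L=7 J1=6 J2=1
R@6,3 dof=1 J1 → L=7 J1=7 J2=1
add link → L=8 J1=7 J2=1
R@2,7 dof=1 J1 → L=8 J1=8 J2=1
M=3(L−1)−2J1−J2=3·7−2·8−1=4

M = 4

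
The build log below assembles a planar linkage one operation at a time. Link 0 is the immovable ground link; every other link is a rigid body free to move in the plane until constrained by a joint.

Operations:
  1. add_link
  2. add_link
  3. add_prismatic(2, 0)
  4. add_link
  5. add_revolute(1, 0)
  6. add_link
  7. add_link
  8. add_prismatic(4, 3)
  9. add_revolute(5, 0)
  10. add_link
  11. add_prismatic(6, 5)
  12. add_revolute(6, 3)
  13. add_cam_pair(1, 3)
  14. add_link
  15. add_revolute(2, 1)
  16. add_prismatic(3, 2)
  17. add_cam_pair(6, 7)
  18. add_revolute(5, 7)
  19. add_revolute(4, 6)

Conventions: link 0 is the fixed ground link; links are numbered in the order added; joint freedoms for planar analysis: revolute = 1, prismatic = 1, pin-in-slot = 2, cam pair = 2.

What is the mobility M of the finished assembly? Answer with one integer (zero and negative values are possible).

L=1 J1=0 J2=0
add link → L=2 J1=0 J2=0
add link → L=3 J1=0 J2=0
P@2,0 dof=1 J1 → L=3 J1=1 J2=0
add link → L=4 J1=1 J2=0
R@1,0 dof=1 J1 → L=4 J1=2 J2=0
add link → L=5 J1=2 J2=0
add link → L=6 J1=2 J2=0
P@4,3 dof=1 J1 → L=6 J1=3 J2=0
R@5,0 dof=1 J1 → L=6 J1=4 J2=0
add link → L=7 J1=4 J2=0
P@6,5 dof=1 J1 → L=7 J1=5 J2=0
R@6,3 dof=1 J1 → L=7 J1=6 J2=0
C@1,3 dof=2 J2 → L=7 J1=6 J2=1
add link → L=8 J1=6 J2=1
R@2,1 dof=1 J1 → L=8 J1=7 J2=1
P@3,2 dof=1 J1 → L=8 J1=8 J2=1
C@6,7 dof=2 J2 → L=8 J1=8 J2=2
R@5,7 dof=1 J1 → L=8 J1=9 J2=2
R@4,6 dof=1 J1 → L=8 J1=10 J2=2
M=3(L−1)−2J1−J2=3·7−2·10−2=-1

M = -1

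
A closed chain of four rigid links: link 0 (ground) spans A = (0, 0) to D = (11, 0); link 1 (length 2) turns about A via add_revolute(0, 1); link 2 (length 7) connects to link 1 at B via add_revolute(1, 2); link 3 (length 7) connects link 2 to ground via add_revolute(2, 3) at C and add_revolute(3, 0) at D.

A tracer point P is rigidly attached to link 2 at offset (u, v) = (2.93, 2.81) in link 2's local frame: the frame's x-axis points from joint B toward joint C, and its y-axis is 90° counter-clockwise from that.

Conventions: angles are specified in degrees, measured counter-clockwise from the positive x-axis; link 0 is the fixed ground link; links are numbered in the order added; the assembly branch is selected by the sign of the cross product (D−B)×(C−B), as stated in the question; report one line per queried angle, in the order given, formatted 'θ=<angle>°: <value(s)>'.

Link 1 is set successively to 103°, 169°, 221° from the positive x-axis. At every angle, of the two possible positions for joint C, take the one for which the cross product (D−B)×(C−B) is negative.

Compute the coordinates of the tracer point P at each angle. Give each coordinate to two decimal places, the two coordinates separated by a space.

A=(0,0), D=(11.00,0)
θ=103°: B = A + 2.00·(cos103°, sin103°) = (-0.4499, 1.9487)
θ=103°: |BD| = 11.6146
θ=103°: circle(B,7.00) ∩ circle(D,7.00): a=5.8073, h=3.9084
θ=103°:   candidates: C₊=(5.9308,4.8274) cross=45.394; C₋=(4.6193,-2.8786) cross=-45.394
θ=103°:   branch - wants cross < 0 → take C=(4.6193,-2.8786) (cross=-45.394)
θ=103°: ex = (C−B)/|BC| = (0.7242,-0.6896); ey = (0.6896,0.7242)
θ=103°: P = B + 2.93·ex + 2.81·ey = (3.6098,1.9631)
θ=169°: B = A + 2.00·(cos169°, sin169°) = (-1.9633, 0.3816)
θ=169°: |BD| = 12.9689
θ=169°: circle(B,7.00) ∩ circle(D,7.00): a=6.4844, h=2.6367
θ=169°:   candidates: C₊=(4.5960,2.8264) cross=34.195; C₋=(4.4408,-2.4447) cross=-34.195
θ=169°:   branch - wants cross < 0 → take C=(4.4408,-2.4447) (cross=-34.195)
θ=169°: ex = (C−B)/|BC| = (0.9149,-0.4038); ey = (0.4038,0.9149)
θ=169°: P = B + 2.93·ex + 2.81·ey = (1.8519,1.7694)
θ=221°: B = A + 2.00·(cos221°, sin221°) = (-1.5094, -1.3121)
θ=221°: |BD| = 12.5780
θ=221°: circle(B,7.00) ∩ circle(D,7.00): a=6.2890, h=3.0738
θ=221°:   candidates: C₊=(4.4246,2.4010) cross=38.662; C₋=(5.0659,-3.7131) cross=-38.662
θ=221°:   branch - wants cross < 0 → take C=(5.0659,-3.7131) (cross=-38.662)
θ=221°: ex = (C−B)/|BC| = (0.9393,-0.3430); ey = (0.3430,0.9393)
θ=221°: P = B + 2.93·ex + 2.81·ey = (2.2067,0.3224)

θ=103°: 3.61 1.96
θ=169°: 1.85 1.77
θ=221°: 2.21 0.32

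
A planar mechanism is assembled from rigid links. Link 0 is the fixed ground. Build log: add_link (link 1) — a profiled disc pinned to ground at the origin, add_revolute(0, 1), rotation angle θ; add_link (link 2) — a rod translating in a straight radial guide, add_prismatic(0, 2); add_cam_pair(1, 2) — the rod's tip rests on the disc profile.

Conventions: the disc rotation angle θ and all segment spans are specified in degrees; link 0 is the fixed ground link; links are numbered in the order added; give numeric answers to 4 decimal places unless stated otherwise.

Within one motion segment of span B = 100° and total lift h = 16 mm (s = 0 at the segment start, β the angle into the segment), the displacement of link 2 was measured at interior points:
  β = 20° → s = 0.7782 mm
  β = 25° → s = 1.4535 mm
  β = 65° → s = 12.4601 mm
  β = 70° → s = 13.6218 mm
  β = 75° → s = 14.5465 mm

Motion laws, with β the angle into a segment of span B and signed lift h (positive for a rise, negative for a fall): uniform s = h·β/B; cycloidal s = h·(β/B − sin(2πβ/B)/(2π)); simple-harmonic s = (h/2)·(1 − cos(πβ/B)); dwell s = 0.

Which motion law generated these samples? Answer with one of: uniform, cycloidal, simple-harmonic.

candidates at β/B = r: uniform s = h·r (linear in β); cycloidal s = h·(r − sin(2πr)/(2π)); simple-harmonic s = (h/2)(1 − cos(πr))
β=20°: printed 0.7782 | uniform 3.2000, cycloidal 0.7782, simple-harmonic 1.5279
β=25°: printed 1.4535 | uniform 4.0000, cycloidal 1.4535, simple-harmonic 2.3431
β=65°: printed 12.4601 | uniform 10.4000, cycloidal 12.4601, simple-harmonic 11.6319
β=70°: printed 13.6218 | uniform 11.2000, cycloidal 13.6218, simple-harmonic 12.7023
β=75°: printed 14.5465 | uniform 12.0000, cycloidal 14.5465, simple-harmonic 13.6569
only one law matches every sample → cycloidal

cycloidal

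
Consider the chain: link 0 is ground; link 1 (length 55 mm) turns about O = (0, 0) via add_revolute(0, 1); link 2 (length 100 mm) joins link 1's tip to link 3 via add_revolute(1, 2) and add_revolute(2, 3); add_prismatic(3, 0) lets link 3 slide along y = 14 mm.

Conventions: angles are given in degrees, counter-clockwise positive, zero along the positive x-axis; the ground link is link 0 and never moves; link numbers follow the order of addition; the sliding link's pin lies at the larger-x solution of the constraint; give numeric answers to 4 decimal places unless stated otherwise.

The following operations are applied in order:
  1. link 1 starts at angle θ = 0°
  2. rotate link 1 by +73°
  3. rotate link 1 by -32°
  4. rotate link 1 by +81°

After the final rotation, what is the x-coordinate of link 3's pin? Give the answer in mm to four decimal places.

geometry: r = 55 mm, L = 100 mm, e = 14 mm; θ starts at 0°
rotate link 1 by +73°: θ ← 0° +73° = 73°
rotate link 1 by -32°: θ ← 73° -32° = 41°
rotate link 1 by +81°: θ ← 41° +81° = 122°
crank pin P = (r cos θ, r sin θ) = (-29.145560, 46.642645)
h = r sin θ − e = 46.642645 − 14 = 32.642645
x = r cos θ + √(L² − h²) = -29.145560 + 94.522260 = 65.376701

65.3767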